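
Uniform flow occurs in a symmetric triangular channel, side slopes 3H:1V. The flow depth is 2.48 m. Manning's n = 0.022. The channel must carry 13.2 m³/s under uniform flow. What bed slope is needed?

S = 0.000199

For a triangular section with side slope z = 3: A = zy² = 3×2.48² = 18.45 m²; P = 2y√(1+z²) = 2×2.48×3.162 = 15.68 m.
Hydraulic radius R = A/P = 18.45/15.68 = 1.176 m.
From Manning's equation, S = [nQ / (1 A R^(2/3))]² = [0.022 × 13.2 / (1 × 18.45 × 1.176^(2/3))]² = 0.000199.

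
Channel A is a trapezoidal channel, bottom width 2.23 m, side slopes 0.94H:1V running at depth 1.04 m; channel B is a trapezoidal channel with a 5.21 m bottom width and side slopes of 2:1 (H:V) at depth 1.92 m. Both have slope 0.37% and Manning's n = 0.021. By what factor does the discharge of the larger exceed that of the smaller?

Channel A: With bottom width b = 2.23 m and side slope z = 0.94: A = (b + zy)y = (2.23 + 0.94×1.04)×1.04 = 3.336 m²; P = b + 2y√(1+z²) = 2.23 + 2×1.04×1.372 = 5.085 m. Hydraulic radius R = A/P = 3.336/5.085 = 0.6561 m. Q_A = (1/0.021)·3.336·0.6561^(2/3)·√0.0037 = 7.296 m³/s.
Channel B: With bottom width b = 5.21 m and side slope z = 2: A = (b + zy)y = (5.21 + 2×1.92)×1.92 = 17.38 m²; P = b + 2y√(1+z²) = 5.21 + 2×1.92×2.236 = 13.8 m. Hydraulic radius R = A/P = 17.38/13.8 = 1.259 m. Q_B = (1/0.021)·17.38·1.259^(2/3)·√0.0037 = 58.7 m³/s.
The larger discharge is 58.7 m³/s and the smaller is 7.296 m³/s; the ratio is 8.05.

8.05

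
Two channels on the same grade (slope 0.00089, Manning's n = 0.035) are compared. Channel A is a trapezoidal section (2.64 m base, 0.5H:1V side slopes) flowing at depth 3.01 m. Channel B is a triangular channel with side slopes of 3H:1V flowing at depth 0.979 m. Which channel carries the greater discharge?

channel A

Channel A: With bottom width b = 2.64 m and side slope z = 0.5: A = (b + zy)y = (2.64 + 0.5×3.01)×3.01 = 12.48 m²; P = b + 2y√(1+z²) = 2.64 + 2×3.01×1.118 = 9.371 m. Hydraulic radius R = A/P = 12.48/9.371 = 1.331 m. Q_A = (1/0.035)·12.48·1.331^(2/3)·√0.00089 = 12.87 m³/s.
Channel B: For a triangular section with side slope z = 3: A = zy² = 3×0.979² = 2.875 m²; P = 2y√(1+z²) = 2×0.979×3.162 = 6.192 m. Hydraulic radius R = A/P = 2.875/6.192 = 0.4644 m. Q_B = (1/0.035)·2.875·0.4644^(2/3)·√0.00089 = 1.47 m³/s.
Q_A = 12.87 m³/s vs Q_B = 1.47 m³/s, so channel A carries more.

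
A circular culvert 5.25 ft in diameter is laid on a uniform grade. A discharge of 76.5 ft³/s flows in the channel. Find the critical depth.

At critical depth, Q² T / (g A³) = 1, i.e. A³/T = Q²/g = 76.5²/32.2 = 181.7.
Trying y = 2.66 ft: A³/T = 254.1 — over.
Trying y = 2.18 ft: A³/T = 118.6 — short.
Trying y = 2.44 ft: A³/T = 182.7 — close enough.

y_c = 2.44 ft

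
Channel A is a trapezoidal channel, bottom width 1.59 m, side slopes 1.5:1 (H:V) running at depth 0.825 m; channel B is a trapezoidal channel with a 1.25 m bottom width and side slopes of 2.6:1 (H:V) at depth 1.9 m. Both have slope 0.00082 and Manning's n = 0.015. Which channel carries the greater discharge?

channel B

Channel A: With bottom width b = 1.59 m and side slope z = 1.5: A = (b + zy)y = (1.59 + 1.5×0.825)×0.825 = 2.333 m²; P = b + 2y√(1+z²) = 1.59 + 2×0.825×1.803 = 4.565 m. Hydraulic radius R = A/P = 2.333/4.565 = 0.511 m. Q_A = (1/0.015)·2.333·0.511^(2/3)·√0.00082 = 2.846 m³/s.
Channel B: With bottom width b = 1.25 m and side slope z = 2.6: A = (b + zy)y = (1.25 + 2.6×1.9)×1.9 = 11.76 m²; P = b + 2y√(1+z²) = 1.25 + 2×1.9×2.786 = 11.84 m. Hydraulic radius R = A/P = 11.76/11.84 = 0.9937 m. Q_B = (1/0.015)·11.76·0.9937^(2/3)·√0.00082 = 22.36 m³/s.
Q_A = 2.846 m³/s vs Q_B = 22.36 m³/s, so channel B carries more.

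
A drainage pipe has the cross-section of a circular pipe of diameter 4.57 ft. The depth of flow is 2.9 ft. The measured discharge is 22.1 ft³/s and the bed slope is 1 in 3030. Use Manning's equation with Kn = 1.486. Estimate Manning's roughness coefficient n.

For a circular section of diameter D = 4.57 ft at depth y = 2.9 ft, the central angle is θ = 2 arccos(1 − 2y/D) = 3.687 rad. Then A = (D²/8)(θ − sin θ) = 10.98 ft² and P = Dθ/2 = 8.424 ft.
Hydraulic radius R = A/P = 10.98/8.424 = 1.303 ft.
Rearranging Manning's equation: n = (1.486/Q) A R^(2/3) S^(1/2) = (1.486/22.1) × 10.98 × 1.303^(2/3) × √0.00033 = 0.016.

n = 0.016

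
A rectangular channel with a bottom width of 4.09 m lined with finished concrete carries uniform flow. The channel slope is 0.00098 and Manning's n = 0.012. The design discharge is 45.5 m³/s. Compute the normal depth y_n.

Manning's equation rearranged: A R^(2/3) = nQ / (1·√S) = 0.012 × 45.5 / (√0.00098) = 17.44.
Try y = 2.92 m: A R^(2/3) = 13.51 — short.
Try y = 4.19 m: A R^(2/3) = 21.18 — over.
Try y = 3.58 m: A R^(2/3) = 17.45 — ≈ 17.44.

y_n = 3.58 m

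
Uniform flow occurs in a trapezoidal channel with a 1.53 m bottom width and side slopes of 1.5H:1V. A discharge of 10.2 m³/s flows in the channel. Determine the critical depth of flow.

y_c = 1.15 m

At critical depth, Q² T / (g A³) = 1, i.e. A³/T = Q²/g = 10.2²/9.81 = 10.61.
Try y = 1.29 m: A³/T = 16.54 — over.
Try y = 0.818 m: A³/T = 2.879 — short.
Try y = 1.15 m: A³/T = 10.53 — close enough.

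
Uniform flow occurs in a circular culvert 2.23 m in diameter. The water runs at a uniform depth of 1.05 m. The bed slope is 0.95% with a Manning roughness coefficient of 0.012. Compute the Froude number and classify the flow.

For a circular section of diameter D = 2.23 m at depth y = 1.05 m, the central angle is θ = 2 arccos(1 − 2y/D) = 3.025 rad. Then A = (D²/8)(θ − sin θ) = 1.808 m² and P = Dθ/2 = 3.373 m.
Hydraulic radius R = A/P = 1.808/3.373 = 0.536 m.
V = (1/n) R^(2/3) √S = (1/0.012) × 0.536^(2/3) × √0.0095 = 5.36 m/s. Hydraulic depth D_h = A/T = 1.808/2.226 = 0.8121 m.
Froude number Fr = V/√(g·D_h) = 5.36/√(9.81×0.8121) = 1.9, which is greater than 1, so the flow is supercritical.

supercritical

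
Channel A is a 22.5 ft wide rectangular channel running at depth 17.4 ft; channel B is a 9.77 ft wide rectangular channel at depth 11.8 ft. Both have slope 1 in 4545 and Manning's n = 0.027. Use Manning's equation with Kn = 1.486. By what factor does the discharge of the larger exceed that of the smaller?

5.35

Channel A: Flow area A = b·y = 22.5 × 17.4 = 391.5 ft². Wetted perimeter P = b + 2y = 22.5 + 2×17.4 = 57.3 ft. Hydraulic radius R = A/P = 391.5/57.3 = 6.832 ft. Q_A = (1.486/0.027)·391.5·6.832^(2/3)·√0.00022 = 1151 ft³/s.
Channel B: Flow area A = b·y = 9.77 × 11.8 = 115.3 ft². Wetted perimeter P = b + 2y = 9.77 + 2×11.8 = 33.37 ft. Hydraulic radius R = A/P = 115.3/33.37 = 3.455 ft. Q_B = (1.486/0.027)·115.3·3.455^(2/3)·√0.00022 = 215.1 ft³/s.
The larger discharge is 1151 ft³/s and the smaller is 215.1 ft³/s; the ratio is 5.35.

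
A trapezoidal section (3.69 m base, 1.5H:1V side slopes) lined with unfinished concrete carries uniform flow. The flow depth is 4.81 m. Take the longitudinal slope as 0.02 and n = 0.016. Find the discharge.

Q = 853 m³/s

With bottom width b = 3.69 m and side slope z = 1.5: A = (b + zy)y = (3.69 + 1.5×4.81)×4.81 = 52.45 m²; P = b + 2y√(1+z²) = 3.69 + 2×4.81×1.803 = 21.03 m.
Hydraulic radius R = A/P = 52.45/21.03 = 2.494 m.
Manning's equation: Q = (1/n) A R^(2/3) S^(1/2) = (1/0.016) × 52.45 × 2.494^(2/3) × 0.02^(1/2) = 853 m³/s.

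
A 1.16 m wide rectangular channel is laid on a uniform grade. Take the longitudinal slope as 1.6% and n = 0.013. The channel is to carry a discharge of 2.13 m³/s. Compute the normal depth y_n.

Manning's equation rearranged: A R^(2/3) = nQ / (1·√S) = 0.013 × 2.13 / (√0.016) = 0.2189.
Trying y = 0.321 m: A R^(2/3) = 0.1301 — too small.
Trying y = 0.562 m: A R^(2/3) = 0.2826 — too large.
Trying y = 0.465 m: A R^(2/3) = 0.2187 — matches.

y_n = 0.465 m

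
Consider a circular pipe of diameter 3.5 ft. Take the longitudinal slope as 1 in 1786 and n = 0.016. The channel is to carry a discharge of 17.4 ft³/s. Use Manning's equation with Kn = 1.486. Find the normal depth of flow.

Manning's equation rearranged: A R^(2/3) = nQ / (1.486·√S) = 0.016 × 17.4 / (1.486 × √0.0005599) = 7.918.
Trying y = 2.99 ft: A R^(2/3) = 9.103 — too large.
Trying y = 1.88 ft: A R^(2/3) = 4.96 — too small.
Trying y = 2.59 ft: A R^(2/3) = 7.9 — close enough.

y_n = 2.59 ft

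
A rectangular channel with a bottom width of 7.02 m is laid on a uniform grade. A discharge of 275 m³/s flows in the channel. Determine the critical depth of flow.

For a rectangular channel, critical depth y_c = (q²/g)^(1/3) where q = Q/b = 275/7.02 = 39.17 m²/s.
So y_c = (39.17²/9.81)^(1/3) = 5.39 m.

y_c = 5.39 m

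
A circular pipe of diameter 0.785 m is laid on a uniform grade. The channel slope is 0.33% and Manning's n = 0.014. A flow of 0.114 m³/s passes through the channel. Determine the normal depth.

y_n = 0.219 m

Manning's equation rearranged: A R^(2/3) = nQ / (1·√S) = 0.014 × 0.114 / (√0.0033) = 0.02778.
Trying y = 0.269 m: A R^(2/3) = 0.04129 — too large.
Trying y = 0.162 m: A R^(2/3) = 0.01525 — too small.
Trying y = 0.219 m: A R^(2/3) = 0.02779 — close enough.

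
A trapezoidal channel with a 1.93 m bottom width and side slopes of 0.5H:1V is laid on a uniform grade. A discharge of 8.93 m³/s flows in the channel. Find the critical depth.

At critical depth, Q² T / (g A³) = 1, i.e. A³/T = Q²/g = 8.93²/9.81 = 8.129.
Trying y = 1.34 m: A³/T = 12.93 — over.
Trying y = 0.988 m: A³/T = 4.707 — short.
Trying y = 1.17 m: A³/T = 8.219 — matches.

y_c = 1.17 m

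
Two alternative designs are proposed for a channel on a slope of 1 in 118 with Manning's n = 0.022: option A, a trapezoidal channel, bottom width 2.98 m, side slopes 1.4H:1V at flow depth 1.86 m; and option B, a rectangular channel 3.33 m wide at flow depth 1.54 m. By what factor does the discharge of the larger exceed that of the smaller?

2.52

Channel A: With bottom width b = 2.98 m and side slope z = 1.4: A = (b + zy)y = (2.98 + 1.4×1.86)×1.86 = 10.39 m²; P = b + 2y√(1+z²) = 2.98 + 2×1.86×1.72 = 9.38 m. Hydraulic radius R = A/P = 10.39/9.38 = 1.107 m. Q_A = (1/0.022)·10.39·1.107^(2/3)·√0.008475 = 46.52 m³/s.
Channel B: Flow area A = b·y = 3.33 × 1.54 = 5.128 m². Wetted perimeter P = b + 2y = 3.33 + 2×1.54 = 6.41 m. Hydraulic radius R = A/P = 5.128/6.41 = 0.8 m. Q_B = (1/0.022)·5.128·0.8^(2/3)·√0.008475 = 18.49 m³/s.
The larger discharge is 46.52 m³/s and the smaller is 18.49 m³/s; the ratio is 2.52.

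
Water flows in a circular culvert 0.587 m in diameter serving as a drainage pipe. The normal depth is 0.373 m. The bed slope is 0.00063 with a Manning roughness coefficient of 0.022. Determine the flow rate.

For a circular section of diameter D = 0.587 m at depth y = 0.373 m, the central angle is θ = 2 arccos(1 − 2y/D) = 3.69 rad. Then A = (D²/8)(θ − sin θ) = 0.1814 m² and P = Dθ/2 = 1.083 m.
Hydraulic radius R = A/P = 0.1814/1.083 = 0.1675 m.
Manning's equation: Q = (1/n) A R^(2/3) S^(1/2) = (1/0.022) × 0.1814 × 0.1675^(2/3) × 0.00063^(1/2) = 0.0629 m³/s.

Q = 0.0629 m³/s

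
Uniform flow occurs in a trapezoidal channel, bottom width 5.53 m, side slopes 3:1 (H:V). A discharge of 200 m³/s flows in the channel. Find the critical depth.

y_c = 3.11 m

At critical depth, Q² T / (g A³) = 1, i.e. A³/T = Q²/g = 200²/9.81 = 4077.
Trying y = 2.64 m: A³/T = 2095 — too small.
Trying y = 3.72 m: A³/T = 8594 — too large.
Trying y = 3.11 m: A³/T = 4080 — matches.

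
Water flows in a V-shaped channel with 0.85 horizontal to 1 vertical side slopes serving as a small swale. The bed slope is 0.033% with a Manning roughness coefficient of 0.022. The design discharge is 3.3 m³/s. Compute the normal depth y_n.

Manning's equation rearranged: A R^(2/3) = nQ / (1·√S) = 0.022 × 3.3 / (√0.00033) = 3.996.
Trying y = 1.92 m: A R^(2/3) = 2.283 — low.
Trying y = 2.95 m: A R^(2/3) = 7.175 — high.
Trying y = 2.37 m: A R^(2/3) = 4.002 — matches.

y_n = 2.37 m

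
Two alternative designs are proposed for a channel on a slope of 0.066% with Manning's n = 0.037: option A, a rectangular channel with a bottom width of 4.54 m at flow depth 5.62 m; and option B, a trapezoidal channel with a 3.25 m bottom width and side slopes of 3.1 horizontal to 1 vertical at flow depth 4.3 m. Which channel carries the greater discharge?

Channel A: Flow area A = b·y = 4.54 × 5.62 = 25.51 m². Wetted perimeter P = b + 2y = 4.54 + 2×5.62 = 15.78 m. Hydraulic radius R = A/P = 25.51/15.78 = 1.617 m. Q_A = (1/0.037)·25.51·1.617^(2/3)·√0.00066 = 24.41 m³/s.
Channel B: With bottom width b = 3.25 m and side slope z = 3.1: A = (b + zy)y = (3.25 + 3.1×4.3)×4.3 = 71.29 m²; P = b + 2y√(1+z²) = 3.25 + 2×4.3×3.257 = 31.26 m. Hydraulic radius R = A/P = 71.29/31.26 = 2.28 m. Q_B = (1/0.037)·71.29·2.28^(2/3)·√0.00066 = 85.76 m³/s.
Q_A = 24.41 m³/s vs Q_B = 85.76 m³/s, so channel B carries more.

channel B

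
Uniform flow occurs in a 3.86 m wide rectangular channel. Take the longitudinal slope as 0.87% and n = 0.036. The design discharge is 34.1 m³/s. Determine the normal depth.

Manning's equation rearranged: A R^(2/3) = nQ / (1·√S) = 0.036 × 34.1 / (√0.0087) = 13.16.
At y = 2.28 m: A R^(2/3) = 9.064 — low.
At y = 3.51 m: A R^(2/3) = 15.68 — high.
At y = 3.05 m: A R^(2/3) = 13.16 — ≈ 13.16.

y_n = 3.05 m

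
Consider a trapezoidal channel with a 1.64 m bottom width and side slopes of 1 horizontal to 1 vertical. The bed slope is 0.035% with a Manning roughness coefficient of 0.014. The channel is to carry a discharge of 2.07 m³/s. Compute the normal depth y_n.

Manning's equation rearranged: A R^(2/3) = nQ / (1·√S) = 0.014 × 2.07 / (√0.00035) = 1.549.
Trying y = 1.07 m: A R^(2/3) = 2.112 — high.
Trying y = 0.718 m: A R^(2/3) = 1.011 — low.
Trying y = 0.907 m: A R^(2/3) = 1.549 — ≈ 1.549.

y_n = 0.907 m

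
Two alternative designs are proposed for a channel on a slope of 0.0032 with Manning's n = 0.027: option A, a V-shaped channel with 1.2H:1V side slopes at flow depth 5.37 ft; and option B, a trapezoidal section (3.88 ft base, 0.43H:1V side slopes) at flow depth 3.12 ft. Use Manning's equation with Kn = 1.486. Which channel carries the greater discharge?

channel A

Channel A: For a triangular section with side slope z = 1.2: A = zy² = 1.2×5.37² = 34.6 ft²; P = 2y√(1+z²) = 2×5.37×1.562 = 16.78 ft. Hydraulic radius R = A/P = 34.6/16.78 = 2.063 ft. Q_A = (1.486/0.027)·34.6·2.063^(2/3)·√0.0032 = 174.6 ft³/s.
Channel B: With bottom width b = 3.88 ft and side slope z = 0.43: A = (b + zy)y = (3.88 + 0.43×3.12)×3.12 = 16.29 ft²; P = b + 2y√(1+z²) = 3.88 + 2×3.12×1.089 = 10.67 ft. Hydraulic radius R = A/P = 16.29/10.67 = 1.526 ft. Q_B = (1.486/0.027)·16.29·1.526^(2/3)·√0.0032 = 67.24 ft³/s.
Q_A = 174.6 ft³/s vs Q_B = 67.24 ft³/s, so channel A carries more.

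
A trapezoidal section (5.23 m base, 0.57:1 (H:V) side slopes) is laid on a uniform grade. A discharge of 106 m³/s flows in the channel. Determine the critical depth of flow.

y_c = 3.08 m

At critical depth, Q² T / (g A³) = 1, i.e. A³/T = Q²/g = 106²/9.81 = 1145.
At y = 3.5 m: A³/T = 1754 — over.
At y = 3.08 m: A³/T = 1139 — ≈ 1145.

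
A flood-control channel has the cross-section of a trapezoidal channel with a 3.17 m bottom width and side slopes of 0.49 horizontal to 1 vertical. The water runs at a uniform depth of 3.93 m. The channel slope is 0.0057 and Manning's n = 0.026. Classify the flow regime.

subcritical

With bottom width b = 3.17 m and side slope z = 0.49: A = (b + zy)y = (3.17 + 0.49×3.93)×3.93 = 20.03 m²; P = b + 2y√(1+z²) = 3.17 + 2×3.93×1.114 = 11.92 m.
Hydraulic radius R = A/P = 20.03/11.92 = 1.68 m.
V = (1/n) R^(2/3) √S = (1/0.026) × 1.68^(2/3) × √0.0057 = 4.103 m/s. Hydraulic depth D_h = A/T = 20.03/7.021 = 2.852 m.
Froude number Fr = V/√(g·D_h) = 4.103/√(9.81×2.852) = 0.776, which is less than 1, so the flow is subcritical.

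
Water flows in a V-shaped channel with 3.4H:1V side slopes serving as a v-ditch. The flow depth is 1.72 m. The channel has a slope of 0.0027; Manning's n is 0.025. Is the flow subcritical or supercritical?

For a triangular section with side slope z = 3.4: A = zy² = 3.4×1.72² = 10.06 m²; P = 2y√(1+z²) = 2×1.72×3.544 = 12.19 m.
Hydraulic radius R = A/P = 10.06/12.19 = 0.8251 m.
V = (1/n) R^(2/3) √S = (1/0.025) × 0.8251^(2/3) × √0.0027 = 1.828 m/s. Hydraulic depth D_h = A/T = 10.06/11.7 = 0.86 m.
Froude number Fr = V/√(g·D_h) = 1.828/√(9.81×0.86) = 0.629, which is less than 1, so the flow is subcritical.

subcritical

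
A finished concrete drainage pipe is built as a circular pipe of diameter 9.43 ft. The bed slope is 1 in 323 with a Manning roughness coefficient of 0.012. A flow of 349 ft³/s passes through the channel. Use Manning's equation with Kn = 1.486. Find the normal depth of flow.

y_n = 4.2 ft

Manning's equation rearranged: A R^(2/3) = nQ / (1.486·√S) = 0.012 × 349 / (1.486 × √0.003096) = 50.65.
At y = 2.9 ft: A R^(2/3) = 25.42 — too small.
At y = 4.74 ft: A R^(2/3) = 62.41 — too large.
At y = 4.2 ft: A R^(2/3) = 50.6 — matches.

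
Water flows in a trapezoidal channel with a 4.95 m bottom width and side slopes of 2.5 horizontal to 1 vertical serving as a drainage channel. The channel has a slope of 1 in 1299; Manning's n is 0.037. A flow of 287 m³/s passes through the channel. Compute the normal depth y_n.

Manning's equation rearranged: A R^(2/3) = nQ / (1·√S) = 0.037 × 287 / (√0.0007698) = 382.7.
Trying y = 7.82 m: A R^(2/3) = 488.5 — over.
Trying y = 5.65 m: A R^(2/3) = 226.5 — short.
Trying y = 7.06 m: A R^(2/3) = 382.6 — matches.

y_n = 7.06 m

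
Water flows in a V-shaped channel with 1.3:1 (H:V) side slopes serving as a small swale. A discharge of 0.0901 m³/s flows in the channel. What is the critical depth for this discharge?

y_c = 0.25 m

At critical depth, Q² T / (g A³) = 1, i.e. A³/T = Q²/g = 0.0901²/9.81 = 0.0008275.
Try y = 0.29 m: A³/T = 0.001733 — over.
Try y = 0.185 m: A³/T = 0.0001831 — short.
Try y = 0.25 m: A³/T = 0.0008252 — matches.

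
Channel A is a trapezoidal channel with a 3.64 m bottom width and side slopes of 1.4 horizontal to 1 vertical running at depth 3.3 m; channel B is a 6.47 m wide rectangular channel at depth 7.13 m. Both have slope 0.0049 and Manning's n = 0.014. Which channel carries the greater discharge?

Channel A: With bottom width b = 3.64 m and side slope z = 1.4: A = (b + zy)y = (3.64 + 1.4×3.3)×3.3 = 27.26 m²; P = b + 2y√(1+z²) = 3.64 + 2×3.3×1.72 = 15 m. Hydraulic radius R = A/P = 27.26/15 = 1.818 m. Q_A = (1/0.014)·27.26·1.818^(2/3)·√0.0049 = 203 m³/s.
Channel B: Flow area A = b·y = 6.47 × 7.13 = 46.13 m². Wetted perimeter P = b + 2y = 6.47 + 2×7.13 = 20.73 m. Hydraulic radius R = A/P = 46.13/20.73 = 2.225 m. Q_B = (1/0.014)·46.13·2.225^(2/3)·√0.0049 = 393.2 m³/s.
Q_A = 203 m³/s vs Q_B = 393.2 m³/s, so channel B carries more.

channel B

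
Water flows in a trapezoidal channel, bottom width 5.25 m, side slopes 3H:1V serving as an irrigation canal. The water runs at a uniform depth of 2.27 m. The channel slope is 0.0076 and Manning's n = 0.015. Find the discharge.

Q = 199 m³/s

With bottom width b = 5.25 m and side slope z = 3: A = (b + zy)y = (5.25 + 3×2.27)×2.27 = 27.38 m²; P = b + 2y√(1+z²) = 5.25 + 2×2.27×3.162 = 19.61 m.
Hydraulic radius R = A/P = 27.38/19.61 = 1.396 m.
Manning's equation: Q = (1/n) A R^(2/3) S^(1/2) = (1/0.015) × 27.38 × 1.396^(2/3) × 0.0076^(1/2) = 199 m³/s.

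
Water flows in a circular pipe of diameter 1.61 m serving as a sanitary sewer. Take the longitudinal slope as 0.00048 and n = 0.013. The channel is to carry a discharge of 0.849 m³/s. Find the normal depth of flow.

y_n = 0.761 m

Manning's equation rearranged: A R^(2/3) = nQ / (1·√S) = 0.013 × 0.849 / (√0.00048) = 0.5038.
Trying y = 0.969 m: A R^(2/3) = 0.7492 — high.
Trying y = 0.761 m: A R^(2/3) = 0.5038 — close enough.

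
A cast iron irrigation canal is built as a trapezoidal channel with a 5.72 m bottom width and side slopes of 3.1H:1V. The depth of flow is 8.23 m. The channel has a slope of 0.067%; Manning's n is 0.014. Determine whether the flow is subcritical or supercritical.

With bottom width b = 5.72 m and side slope z = 3.1: A = (b + zy)y = (5.72 + 3.1×8.23)×8.23 = 257 m²; P = b + 2y√(1+z²) = 5.72 + 2×8.23×3.257 = 59.34 m.
Hydraulic radius R = A/P = 257/59.34 = 4.332 m.
V = (1/n) R^(2/3) √S = (1/0.014) × 4.332^(2/3) × √0.00067 = 4.913 m/s. Hydraulic depth D_h = A/T = 257/56.75 = 4.53 m.
Froude number Fr = V/√(g·D_h) = 4.913/√(9.81×4.53) = 0.737, which is less than 1, so the flow is subcritical.

subcritical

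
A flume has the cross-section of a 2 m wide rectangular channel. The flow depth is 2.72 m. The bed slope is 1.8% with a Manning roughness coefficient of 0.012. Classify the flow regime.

Flow area A = b·y = 2 × 2.72 = 5.44 m². Wetted perimeter P = b + 2y = 2 + 2×2.72 = 7.44 m.
Hydraulic radius R = A/P = 5.44/7.44 = 0.7312 m.
V = (1/n) R^(2/3) √S = (1/0.012) × 0.7312^(2/3) × √0.018 = 9.074 m/s. Hydraulic depth D_h = A/T = 5.44/2 = 2.72 m.
Froude number Fr = V/√(g·D_h) = 9.074/√(9.81×2.72) = 1.76, which is greater than 1, so the flow is supercritical.

supercritical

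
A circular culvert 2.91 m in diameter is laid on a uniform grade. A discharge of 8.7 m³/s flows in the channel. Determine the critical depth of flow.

At critical depth, Q² T / (g A³) = 1, i.e. A³/T = Q²/g = 8.7²/9.81 = 7.716.
At y = 1.43 m: A³/T = 11.83 — high.
At y = 1.09 m: A³/T = 4.177 — low.
At y = 1.28 m: A³/T = 7.741 — close enough.

y_c = 1.28 m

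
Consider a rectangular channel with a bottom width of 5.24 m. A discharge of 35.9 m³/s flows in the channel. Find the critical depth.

For a rectangular channel, critical depth y_c = (q²/g)^(1/3) where q = Q/b = 35.9/5.24 = 6.851 m²/s.
So y_c = (6.851²/9.81)^(1/3) = 1.69 m.

y_c = 1.69 m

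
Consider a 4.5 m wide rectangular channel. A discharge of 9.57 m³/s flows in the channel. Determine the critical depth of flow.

For a rectangular channel, critical depth y_c = (q²/g)^(1/3) where q = Q/b = 9.57/4.5 = 2.127 m²/s.
So y_c = (2.127²/9.81)^(1/3) = 0.773 m.

y_c = 0.773 m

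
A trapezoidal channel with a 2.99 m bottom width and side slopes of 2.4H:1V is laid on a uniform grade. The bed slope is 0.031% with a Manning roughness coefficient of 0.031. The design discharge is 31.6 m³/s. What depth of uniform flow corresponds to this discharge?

y_n = 3.37 m

Manning's equation rearranged: A R^(2/3) = nQ / (1·√S) = 0.031 × 31.6 / (√0.00031) = 55.64.
Try y = 2.45 m: A R^(2/3) = 26.96 — too small.
Try y = 4.17 m: A R^(2/3) = 91.59 — too large.
Try y = 3.37 m: A R^(2/3) = 55.65 — ≈ 55.64.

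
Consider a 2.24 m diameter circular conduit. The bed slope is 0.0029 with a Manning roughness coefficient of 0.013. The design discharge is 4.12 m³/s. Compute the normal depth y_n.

Manning's equation rearranged: A R^(2/3) = nQ / (1·√S) = 0.013 × 4.12 / (√0.0029) = 0.9946.
Trying y = 1.03 m: A R^(2/3) = 1.158 — too large.
Trying y = 0.945 m: A R^(2/3) = 0.9938 — close enough.

y_n = 0.945 m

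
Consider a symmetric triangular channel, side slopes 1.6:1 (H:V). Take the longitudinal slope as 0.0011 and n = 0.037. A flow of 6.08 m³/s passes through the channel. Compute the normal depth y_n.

y_n = 2.13 m

Manning's equation rearranged: A R^(2/3) = nQ / (1·√S) = 0.037 × 6.08 / (√0.0011) = 6.783.
At y = 2.49 m: A R^(2/3) = 10.29 — high.
At y = 1.9 m: A R^(2/3) = 5.001 — low.
At y = 2.13 m: A R^(2/3) = 6.782 — matches.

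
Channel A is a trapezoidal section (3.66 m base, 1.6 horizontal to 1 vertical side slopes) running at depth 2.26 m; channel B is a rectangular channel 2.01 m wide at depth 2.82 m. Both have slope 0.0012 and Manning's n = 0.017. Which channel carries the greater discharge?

Channel A: With bottom width b = 3.66 m and side slope z = 1.6: A = (b + zy)y = (3.66 + 1.6×2.26)×2.26 = 16.44 m²; P = b + 2y√(1+z²) = 3.66 + 2×2.26×1.887 = 12.19 m. Hydraulic radius R = A/P = 16.44/12.19 = 1.349 m. Q_A = (1/0.017)·16.44·1.349^(2/3)·√0.0012 = 40.91 m³/s.
Channel B: Flow area A = b·y = 2.01 × 2.82 = 5.668 m². Wetted perimeter P = b + 2y = 2.01 + 2×2.82 = 7.65 m. Hydraulic radius R = A/P = 5.668/7.65 = 0.7409 m. Q_B = (1/0.017)·5.668·0.7409^(2/3)·√0.0012 = 9.457 m³/s.
Q_A = 40.91 m³/s vs Q_B = 9.457 m³/s, so channel A carries more.

channel A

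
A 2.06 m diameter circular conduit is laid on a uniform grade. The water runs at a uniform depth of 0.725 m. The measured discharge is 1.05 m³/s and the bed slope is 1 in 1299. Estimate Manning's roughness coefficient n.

n = 0.015

For a circular section of diameter D = 2.06 m at depth y = 0.725 m, the central angle is θ = 2 arccos(1 − 2y/D) = 2.54 rad. Then A = (D²/8)(θ − sin θ) = 1.047 m² and P = Dθ/2 = 2.617 m.
Hydraulic radius R = A/P = 1.047/2.617 = 0.4003 m.
Rearranging Manning's equation: n = (1/Q) A R^(2/3) S^(1/2) = (1/1.05) × 1.047 × 0.4003^(2/3) × √0.0007698 = 0.015.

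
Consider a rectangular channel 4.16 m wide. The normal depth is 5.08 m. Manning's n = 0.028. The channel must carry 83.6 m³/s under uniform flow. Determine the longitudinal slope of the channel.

S = 0.0073

Flow area A = b·y = 4.16 × 5.08 = 21.13 m². Wetted perimeter P = b + 2y = 4.16 + 2×5.08 = 14.32 m.
Hydraulic radius R = A/P = 21.13/14.32 = 1.476 m.
From Manning's equation, S = [nQ / (1 A R^(2/3))]² = [0.028 × 83.6 / (1 × 21.13 × 1.476^(2/3))]² = 0.0073.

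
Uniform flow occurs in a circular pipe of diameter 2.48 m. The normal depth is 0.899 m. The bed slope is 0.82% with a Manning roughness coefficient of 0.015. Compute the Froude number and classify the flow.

supercritical

For a circular section of diameter D = 2.48 m at depth y = 0.899 m, the central angle is θ = 2 arccos(1 − 2y/D) = 2.584 rad. Then A = (D²/8)(θ − sin θ) = 1.58 m² and P = Dθ/2 = 3.205 m.
Hydraulic radius R = A/P = 1.58/3.205 = 0.4931 m.
V = (1/n) R^(2/3) √S = (1/0.015) × 0.4931^(2/3) × √0.0082 = 3.768 m/s. Hydraulic depth D_h = A/T = 1.58/2.384 = 0.6628 m.
Froude number Fr = V/√(g·D_h) = 3.768/√(9.81×0.6628) = 1.48, which is greater than 1, so the flow is supercritical.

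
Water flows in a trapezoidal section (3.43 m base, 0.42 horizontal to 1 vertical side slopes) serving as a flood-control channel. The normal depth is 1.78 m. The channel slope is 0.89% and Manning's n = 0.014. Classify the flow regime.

With bottom width b = 3.43 m and side slope z = 0.42: A = (b + zy)y = (3.43 + 0.42×1.78)×1.78 = 7.436 m²; P = b + 2y√(1+z²) = 3.43 + 2×1.78×1.085 = 7.291 m.
Hydraulic radius R = A/P = 7.436/7.291 = 1.02 m.
V = (1/n) R^(2/3) √S = (1/0.014) × 1.02^(2/3) × √0.0089 = 6.828 m/s. Hydraulic depth D_h = A/T = 7.436/4.925 = 1.51 m.
Froude number Fr = V/√(g·D_h) = 6.828/√(9.81×1.51) = 1.77, which is greater than 1, so the flow is supercritical.

supercritical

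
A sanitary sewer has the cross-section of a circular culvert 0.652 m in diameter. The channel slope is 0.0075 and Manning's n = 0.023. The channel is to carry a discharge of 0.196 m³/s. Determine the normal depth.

Manning's equation rearranged: A R^(2/3) = nQ / (1·√S) = 0.023 × 0.196 / (√0.0075) = 0.05205.
At y = 0.242 m: A R^(2/3) = 0.02924 — low.
At y = 0.364 m: A R^(2/3) = 0.05978 — high.
At y = 0.335 m: A R^(2/3) = 0.05216 — close enough.

y_n = 0.335 m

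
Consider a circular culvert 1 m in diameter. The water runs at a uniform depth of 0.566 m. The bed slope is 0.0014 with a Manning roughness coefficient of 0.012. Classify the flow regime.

For a circular section of diameter D = 1 m at depth y = 0.566 m, the central angle is θ = 2 arccos(1 − 2y/D) = 3.406 rad. Then A = (D²/8)(θ − sin θ) = 0.4585 m² and P = Dθ/2 = 1.703 m.
Hydraulic radius R = A/P = 0.4585/1.703 = 0.2692 m.
V = (1/n) R^(2/3) √S = (1/0.012) × 0.2692^(2/3) × √0.0014 = 1.3 m/s. Hydraulic depth D_h = A/T = 0.4585/0.9912 = 0.4626 m.
Froude number Fr = V/√(g·D_h) = 1.3/√(9.81×0.4626) = 0.61, which is less than 1, so the flow is subcritical.

subcritical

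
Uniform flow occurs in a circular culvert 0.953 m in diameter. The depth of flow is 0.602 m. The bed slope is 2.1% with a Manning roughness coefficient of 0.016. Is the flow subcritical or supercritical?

supercritical

For a circular section of diameter D = 0.953 m at depth y = 0.602 m, the central angle is θ = 2 arccos(1 − 2y/D) = 3.675 rad. Then A = (D²/8)(θ − sin θ) = 0.4749 m² and P = Dθ/2 = 1.751 m.
Hydraulic radius R = A/P = 0.4749/1.751 = 0.2712 m.
V = (1/n) R^(2/3) √S = (1/0.016) × 0.2712^(2/3) × √0.021 = 3.795 m/s. Hydraulic depth D_h = A/T = 0.4749/0.9194 = 0.5165 m.
Froude number Fr = V/√(g·D_h) = 3.795/√(9.81×0.5165) = 1.69, which is greater than 1, so the flow is supercritical.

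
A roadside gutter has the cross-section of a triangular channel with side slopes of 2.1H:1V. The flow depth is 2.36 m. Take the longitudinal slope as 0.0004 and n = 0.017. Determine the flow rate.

Q = 14.4 m³/s

For a triangular section with side slope z = 2.1: A = zy² = 2.1×2.36² = 11.7 m²; P = 2y√(1+z²) = 2×2.36×2.326 = 10.98 m.
Hydraulic radius R = A/P = 11.7/10.98 = 1.065 m.
Manning's equation: Q = (1/n) A R^(2/3) S^(1/2) = (1/0.017) × 11.7 × 1.065^(2/3) × 0.0004^(1/2) = 14.4 m³/s.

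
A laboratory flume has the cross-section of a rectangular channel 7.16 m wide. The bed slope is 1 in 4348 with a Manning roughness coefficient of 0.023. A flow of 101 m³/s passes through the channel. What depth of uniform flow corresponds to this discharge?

y_n = 11 m

Manning's equation rearranged: A R^(2/3) = nQ / (1·√S) = 0.023 × 101 / (√0.00023) = 153.2.
Trying y = 8.54 m: A R^(2/3) = 113.3 — short.
Trying y = 13.8 m: A R^(2/3) = 198.3 — over.
Trying y = 11 m: A R^(2/3) = 152.8 — close enough.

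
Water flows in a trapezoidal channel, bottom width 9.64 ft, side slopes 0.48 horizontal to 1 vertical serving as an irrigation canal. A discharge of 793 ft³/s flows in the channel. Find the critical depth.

y_c = 5.41 ft

At critical depth, Q² T / (g A³) = 1, i.e. A³/T = Q²/g = 793²/32.2 = 19530.
Trying y = 4.23 ft: A³/T = 8781 — too small.
Trying y = 5.87 ft: A³/T = 25600 — too large.
Trying y = 5.41 ft: A³/T = 19560 — ≈ 19530.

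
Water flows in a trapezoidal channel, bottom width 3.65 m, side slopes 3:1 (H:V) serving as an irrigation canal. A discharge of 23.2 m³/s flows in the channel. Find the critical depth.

At critical depth, Q² T / (g A³) = 1, i.e. A³/T = Q²/g = 23.2²/9.81 = 54.87.
Try y = 1.29 m: A³/T = 80.15 — high.
Try y = 1.17 m: A³/T = 55.1 — close enough.

y_c = 1.17 m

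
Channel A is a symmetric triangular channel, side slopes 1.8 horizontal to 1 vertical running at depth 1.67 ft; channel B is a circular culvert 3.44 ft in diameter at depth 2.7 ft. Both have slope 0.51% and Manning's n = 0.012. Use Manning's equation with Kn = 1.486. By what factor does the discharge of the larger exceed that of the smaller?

Channel A: For a triangular section with side slope z = 1.8: A = zy² = 1.8×1.67² = 5.02 ft²; P = 2y√(1+z²) = 2×1.67×2.059 = 6.877 ft. Hydraulic radius R = A/P = 5.02/6.877 = 0.7299 ft. Q_A = (1.486/0.012)·5.02·0.7299^(2/3)·√0.0051 = 35.99 ft³/s.
Channel B: For a circular section of diameter D = 3.44 ft at depth y = 2.7 ft, the central angle is θ = 2 arccos(1 − 2y/D) = 4.354 rad. Then A = (D²/8)(θ − sin θ) = 7.826 ft² and P = Dθ/2 = 7.489 ft. Hydraulic radius R = A/P = 7.826/7.489 = 1.045 ft. Q_B = (1.486/0.012)·7.826·1.045^(2/3)·√0.0051 = 71.27 ft³/s.
The larger discharge is 71.27 ft³/s and the smaller is 35.99 ft³/s; the ratio is 1.98.

1.98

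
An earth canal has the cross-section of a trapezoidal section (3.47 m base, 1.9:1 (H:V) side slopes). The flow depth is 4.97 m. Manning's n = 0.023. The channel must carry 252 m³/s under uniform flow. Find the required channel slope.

With bottom width b = 3.47 m and side slope z = 1.9: A = (b + zy)y = (3.47 + 1.9×4.97)×4.97 = 64.18 m²; P = b + 2y√(1+z²) = 3.47 + 2×4.97×2.147 = 24.81 m.
Hydraulic radius R = A/P = 64.18/24.81 = 2.587 m.
From Manning's equation, S = [nQ / (1 A R^(2/3))]² = [0.023 × 252 / (1 × 64.18 × 2.587^(2/3))]² = 0.0023.

S = 0.0023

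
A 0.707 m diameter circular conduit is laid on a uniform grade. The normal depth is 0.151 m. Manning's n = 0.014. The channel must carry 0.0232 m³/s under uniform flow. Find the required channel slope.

S = 0.00069

For a circular section of diameter D = 0.707 m at depth y = 0.151 m, the central angle is θ = 2 arccos(1 − 2y/D) = 1.922 rad. Then A = (D²/8)(θ − sin θ) = 0.06139 m² and P = Dθ/2 = 0.6793 m.
Hydraulic radius R = A/P = 0.06139/0.6793 = 0.09038 m.
From Manning's equation, S = [nQ / (1 A R^(2/3))]² = [0.014 × 0.0232 / (1 × 0.06139 × 0.09038^(2/3))]² = 0.00069.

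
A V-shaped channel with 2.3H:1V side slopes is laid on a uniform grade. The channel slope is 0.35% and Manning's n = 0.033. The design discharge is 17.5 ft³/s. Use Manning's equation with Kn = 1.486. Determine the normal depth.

Manning's equation rearranged: A R^(2/3) = nQ / (1.486·√S) = 0.033 × 17.5 / (1.486 × √0.0035) = 6.569.
At y = 2.19 ft: A R^(2/3) = 11.06 — too large.
At y = 1.47 ft: A R^(2/3) = 3.821 — too small.
At y = 1.8 ft: A R^(2/3) = 6.557 — close enough.

y_n = 1.8 ft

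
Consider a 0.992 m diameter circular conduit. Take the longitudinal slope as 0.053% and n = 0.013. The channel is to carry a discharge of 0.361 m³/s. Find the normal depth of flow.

y_n = 0.593 m

Manning's equation rearranged: A R^(2/3) = nQ / (1·√S) = 0.013 × 0.361 / (√0.00053) = 0.2039.
Trying y = 0.521 m: A R^(2/3) = 0.1657 — short.
Trying y = 0.662 m: A R^(2/3) = 0.2395 — over.
Trying y = 0.593 m: A R^(2/3) = 0.2038 — ≈ 0.2039.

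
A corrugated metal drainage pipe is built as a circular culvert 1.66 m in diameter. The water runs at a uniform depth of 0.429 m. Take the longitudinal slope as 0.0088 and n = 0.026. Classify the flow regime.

subcritical

For a circular section of diameter D = 1.66 m at depth y = 0.429 m, the central angle is θ = 2 arccos(1 − 2y/D) = 2.133 rad. Then A = (D²/8)(θ − sin θ) = 0.4433 m² and P = Dθ/2 = 1.771 m.
Hydraulic radius R = A/P = 0.4433/1.771 = 0.2504 m.
V = (1/n) R^(2/3) √S = (1/0.026) × 0.2504^(2/3) × √0.0088 = 1.433 m/s. Hydraulic depth D_h = A/T = 0.4433/1.453 = 0.305 m.
Froude number Fr = V/√(g·D_h) = 1.433/√(9.81×0.305) = 0.829, which is less than 1, so the flow is subcritical.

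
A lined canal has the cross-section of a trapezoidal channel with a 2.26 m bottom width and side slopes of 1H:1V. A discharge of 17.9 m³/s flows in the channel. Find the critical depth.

At critical depth, Q² T / (g A³) = 1, i.e. A³/T = Q²/g = 17.9²/9.81 = 32.66.
Try y = 1.14 m: A³/T = 12.83 — low.
Try y = 1.66 m: A³/T = 49.38 — high.
Try y = 1.48 m: A³/T = 32.49 — close enough.

y_c = 1.48 m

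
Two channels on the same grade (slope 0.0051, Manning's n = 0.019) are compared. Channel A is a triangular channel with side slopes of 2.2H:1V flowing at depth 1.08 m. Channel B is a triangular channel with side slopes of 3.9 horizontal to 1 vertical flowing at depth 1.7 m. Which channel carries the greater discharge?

channel B

Channel A: For a triangular section with side slope z = 2.2: A = zy² = 2.2×1.08² = 2.566 m²; P = 2y√(1+z²) = 2×1.08×2.417 = 5.22 m. Hydraulic radius R = A/P = 2.566/5.22 = 0.4916 m. Q_A = (1/0.019)·2.566·0.4916^(2/3)·√0.0051 = 6.008 m³/s.
Channel B: For a triangular section with side slope z = 3.9: A = zy² = 3.9×1.7² = 11.27 m²; P = 2y√(1+z²) = 2×1.7×4.026 = 13.69 m. Hydraulic radius R = A/P = 11.27/13.69 = 0.8234 m. Q_B = (1/0.019)·11.27·0.8234^(2/3)·√0.0051 = 37.22 m³/s.
Q_A = 6.008 m³/s vs Q_B = 37.22 m³/s, so channel B carries more.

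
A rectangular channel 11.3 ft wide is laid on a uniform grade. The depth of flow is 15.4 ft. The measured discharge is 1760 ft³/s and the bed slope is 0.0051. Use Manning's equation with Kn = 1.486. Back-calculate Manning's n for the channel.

n = 0.027

Flow area A = b·y = 11.3 × 15.4 = 174 ft². Wetted perimeter P = b + 2y = 11.3 + 2×15.4 = 42.1 ft.
Hydraulic radius R = A/P = 174/42.1 = 4.133 ft.
Rearranging Manning's equation: n = (1.486/Q) A R^(2/3) S^(1/2) = (1.486/1760) × 174 × 4.133^(2/3) × √0.0051 = 0.027.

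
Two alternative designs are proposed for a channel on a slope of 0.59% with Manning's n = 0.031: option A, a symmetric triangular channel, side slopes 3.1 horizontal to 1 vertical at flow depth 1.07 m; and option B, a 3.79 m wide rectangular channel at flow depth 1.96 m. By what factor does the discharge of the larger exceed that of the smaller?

Channel A: For a triangular section with side slope z = 3.1: A = zy² = 3.1×1.07² = 3.549 m²; P = 2y√(1+z²) = 2×1.07×3.257 = 6.971 m. Hydraulic radius R = A/P = 3.549/6.971 = 0.5092 m. Q_A = (1/0.031)·3.549·0.5092^(2/3)·√0.0059 = 5.607 m³/s.
Channel B: Flow area A = b·y = 3.79 × 1.96 = 7.428 m². Wetted perimeter P = b + 2y = 3.79 + 2×1.96 = 7.71 m. Hydraulic radius R = A/P = 7.428/7.71 = 0.9635 m. Q_B = (1/0.031)·7.428·0.9635^(2/3)·√0.0059 = 17.96 m³/s.
The larger discharge is 17.96 m³/s and the smaller is 5.607 m³/s; the ratio is 3.2.

3.2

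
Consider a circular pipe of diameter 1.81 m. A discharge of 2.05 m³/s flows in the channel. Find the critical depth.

At critical depth, Q² T / (g A³) = 1, i.e. A³/T = Q²/g = 2.05²/9.81 = 0.4284.
At y = 0.582 m: A³/T = 0.2158 — too small.
At y = 0.752 m: A³/T = 0.5791 — too large.
At y = 0.695 m: A³/T = 0.4278 — ≈ 0.4284.

y_c = 0.695 m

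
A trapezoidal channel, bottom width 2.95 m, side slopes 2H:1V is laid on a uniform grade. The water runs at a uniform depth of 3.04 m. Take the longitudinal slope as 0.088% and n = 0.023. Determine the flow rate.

Q = 49.6 m³/s

With bottom width b = 2.95 m and side slope z = 2: A = (b + zy)y = (2.95 + 2×3.04)×3.04 = 27.45 m²; P = b + 2y√(1+z²) = 2.95 + 2×3.04×2.236 = 16.55 m.
Hydraulic radius R = A/P = 27.45/16.55 = 1.659 m.
Manning's equation: Q = (1/n) A R^(2/3) S^(1/2) = (1/0.023) × 27.45 × 1.659^(2/3) × 0.00088^(1/2) = 49.6 m³/s.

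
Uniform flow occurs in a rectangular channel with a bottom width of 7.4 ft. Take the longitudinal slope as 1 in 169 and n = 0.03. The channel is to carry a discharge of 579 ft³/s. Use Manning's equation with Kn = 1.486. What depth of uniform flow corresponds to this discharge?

Manning's equation rearranged: A R^(2/3) = nQ / (1.486·√S) = 0.03 × 579 / (1.486 × √0.005917) = 152.
Try y = 8.29 ft: A R^(2/3) = 114.7 — short.
Try y = 11.4 ft: A R^(2/3) = 167.3 — over.
Try y = 10.5 ft: A R^(2/3) = 152 — close enough.

y_n = 10.5 ft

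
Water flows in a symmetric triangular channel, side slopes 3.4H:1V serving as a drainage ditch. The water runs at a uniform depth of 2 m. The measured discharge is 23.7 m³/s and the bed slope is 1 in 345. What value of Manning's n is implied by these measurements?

For a triangular section with side slope z = 3.4: A = zy² = 3.4×2² = 13.6 m²; P = 2y√(1+z²) = 2×2×3.544 = 14.18 m.
Hydraulic radius R = A/P = 13.6/14.18 = 0.9594 m.
Rearranging Manning's equation: n = (1/Q) A R^(2/3) S^(1/2) = (1/23.7) × 13.6 × 0.9594^(2/3) × √0.002899 = 0.0301.

n = 0.0301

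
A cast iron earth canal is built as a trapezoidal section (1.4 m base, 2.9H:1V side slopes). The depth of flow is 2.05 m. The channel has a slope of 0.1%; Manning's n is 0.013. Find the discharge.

Q = 38.5 m³/s

With bottom width b = 1.4 m and side slope z = 2.9: A = (b + zy)y = (1.4 + 2.9×2.05)×2.05 = 15.06 m²; P = b + 2y√(1+z²) = 1.4 + 2×2.05×3.068 = 13.98 m.
Hydraulic radius R = A/P = 15.06/13.98 = 1.077 m.
Manning's equation: Q = (1/n) A R^(2/3) S^(1/2) = (1/0.013) × 15.06 × 1.077^(2/3) × 0.001^(1/2) = 38.5 m³/s.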